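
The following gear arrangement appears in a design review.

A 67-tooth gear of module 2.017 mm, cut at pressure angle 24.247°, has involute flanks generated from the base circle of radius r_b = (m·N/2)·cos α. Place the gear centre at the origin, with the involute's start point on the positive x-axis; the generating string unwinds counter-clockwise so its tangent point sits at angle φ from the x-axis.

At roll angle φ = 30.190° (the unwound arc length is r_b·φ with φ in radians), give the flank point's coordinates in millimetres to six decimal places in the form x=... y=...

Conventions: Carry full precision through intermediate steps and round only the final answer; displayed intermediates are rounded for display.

topology: single-mesh involute geometry — m = 2.017, N = 67
pitch radius r_p = m·N/2 = 2.017·67/2 = 67.569500
base radius r_b = r_p·cos α = 67.569500·cos 24.247° = 61.608758
roll angle φ = 30.190° = 0.52691490 rad
x = r_b·(cos φ + φ·sin φ) = 69.576730
y = r_b·(sin φ − φ·cos φ) = 2.921707

x=69.576730 y=2.921707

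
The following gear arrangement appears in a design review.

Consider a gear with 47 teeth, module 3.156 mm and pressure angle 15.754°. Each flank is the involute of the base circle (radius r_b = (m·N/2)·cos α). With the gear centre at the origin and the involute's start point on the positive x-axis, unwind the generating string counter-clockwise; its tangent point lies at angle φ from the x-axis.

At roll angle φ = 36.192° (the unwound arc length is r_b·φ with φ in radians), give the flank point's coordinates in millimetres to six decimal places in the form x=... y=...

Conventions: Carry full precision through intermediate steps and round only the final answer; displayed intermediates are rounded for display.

x=84.231258 y=5.760986

class = single-mesh tooth geometry [base-circle involute, m = 3.156, 47T]
pitch radius r_p = m·N/2 = 3.156·47/2 = 74.166000
base radius r_b = r_p·cos α = 74.166000·cos 15.754° = 71.380049
roll angle φ = 36.192° = 0.63166956 rad
x = r_b·(cos φ + φ·sin φ) = 84.231258
y = r_b·(sin φ − φ·cos φ) = 5.760986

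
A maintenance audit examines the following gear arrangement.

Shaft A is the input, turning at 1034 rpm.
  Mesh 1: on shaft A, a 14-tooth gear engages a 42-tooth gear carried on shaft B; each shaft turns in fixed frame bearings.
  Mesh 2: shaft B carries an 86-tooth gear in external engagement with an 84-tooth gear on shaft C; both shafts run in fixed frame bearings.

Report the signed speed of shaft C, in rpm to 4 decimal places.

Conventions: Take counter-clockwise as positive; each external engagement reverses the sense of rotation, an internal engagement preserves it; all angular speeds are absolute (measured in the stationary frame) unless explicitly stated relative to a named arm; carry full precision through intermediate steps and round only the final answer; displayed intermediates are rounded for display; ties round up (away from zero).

+352.8730 rpm

recognized (3 fixed axles, 2 meshes): fixed-axis compound train
mesh 1 [14T→42T]: ω = 1034.0000×14/42 = 344.6667 rpm, sense flips to −
mesh 2 [86T→84T]: ω = 344.6667×86/84 = 352.8730 rpm, sense flips to +
signed output speed = +352.8730 rpm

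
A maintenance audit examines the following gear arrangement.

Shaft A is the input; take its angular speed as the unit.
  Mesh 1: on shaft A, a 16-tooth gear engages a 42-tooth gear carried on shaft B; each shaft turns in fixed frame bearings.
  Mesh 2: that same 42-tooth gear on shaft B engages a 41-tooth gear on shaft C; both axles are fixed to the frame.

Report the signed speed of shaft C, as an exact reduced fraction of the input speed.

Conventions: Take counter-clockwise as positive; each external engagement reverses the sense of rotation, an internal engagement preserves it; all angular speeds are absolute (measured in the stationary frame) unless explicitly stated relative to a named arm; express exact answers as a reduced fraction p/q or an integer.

2-mesh fixed-axis compound train (all bearings frame-fixed)
mesh 1 [16T→42T]: |ω|/ω_in = 1×16/42 = 8/21, sense flips to −
mesh 2 [42T→41T]: |ω|/ω_in = (8/21)×42/41 = 16/41, sense flips to +
signed output speed (× input speed) = 16/41

16/41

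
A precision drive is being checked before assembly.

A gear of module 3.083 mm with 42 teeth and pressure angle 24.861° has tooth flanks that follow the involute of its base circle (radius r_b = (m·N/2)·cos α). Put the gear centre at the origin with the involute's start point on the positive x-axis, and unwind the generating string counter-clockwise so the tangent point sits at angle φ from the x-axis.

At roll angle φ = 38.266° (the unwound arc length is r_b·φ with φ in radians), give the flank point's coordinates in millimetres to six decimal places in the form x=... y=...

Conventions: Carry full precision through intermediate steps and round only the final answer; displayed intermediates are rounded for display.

x=70.419303 y=5.577141

class = single-mesh tooth geometry [base-circle involute, m = 3.083, 42T]
pitch radius r_p = m·N/2 = 3.083·42/2 = 64.743000
base radius r_b = r_p·cos α = 64.743000·cos 24.861° = 58.743292
roll angle φ = 38.266° = 0.66786769 rad
x = r_b·(cos φ + φ·sin φ) = 70.419303
y = r_b·(sin φ − φ·cos φ) = 5.577141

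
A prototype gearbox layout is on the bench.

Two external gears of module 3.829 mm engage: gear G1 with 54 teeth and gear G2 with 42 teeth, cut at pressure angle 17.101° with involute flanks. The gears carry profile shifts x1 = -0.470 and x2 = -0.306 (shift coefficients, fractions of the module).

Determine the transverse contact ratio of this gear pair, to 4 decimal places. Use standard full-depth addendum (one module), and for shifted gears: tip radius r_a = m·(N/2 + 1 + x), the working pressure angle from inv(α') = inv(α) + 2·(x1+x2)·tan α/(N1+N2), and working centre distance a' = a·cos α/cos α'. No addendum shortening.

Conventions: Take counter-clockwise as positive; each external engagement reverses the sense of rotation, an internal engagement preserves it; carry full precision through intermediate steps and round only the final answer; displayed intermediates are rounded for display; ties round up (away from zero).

2.3358

class = single-mesh tooth geometry [involute pair 54T × 42T, m = 3.829]
base radii: r_b1 = 98.812219, r_b2 = 76.853948
tip radii: r_a1 = 105.412370, r_a2 = 83.066326
inv(α') = inv(17.101°) + 2·(-0.470-0.306)·tan α/(54+42) = 0.00421669  ⇒  α' = 13.25421°
a' = a·cos α / cos α' = 183.7920·cos 17.101°/cos 13.25421° = 180.473547
action lengths: √(r_a1²−r_b1²) = 36.713937, √(r_a2²−r_b2²) = 31.519600
base pitch p_b = π·m·cos α = 11.497324
CR = (36.713937 + 31.519600 − 180.473547·sin 13.25421°)/11.497324 = 2.335849
contact ratio ≈ 2.3358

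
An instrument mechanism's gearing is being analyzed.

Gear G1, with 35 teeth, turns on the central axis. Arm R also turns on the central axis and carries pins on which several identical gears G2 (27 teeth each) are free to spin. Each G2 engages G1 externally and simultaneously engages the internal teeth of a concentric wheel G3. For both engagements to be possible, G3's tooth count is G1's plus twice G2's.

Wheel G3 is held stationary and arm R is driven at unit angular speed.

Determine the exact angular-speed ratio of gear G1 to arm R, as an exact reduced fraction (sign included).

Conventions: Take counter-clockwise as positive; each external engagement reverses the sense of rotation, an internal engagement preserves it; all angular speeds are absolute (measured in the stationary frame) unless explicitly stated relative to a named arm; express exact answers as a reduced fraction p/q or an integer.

124/35

class = planetary set [G3 = 35+2·27 = 89; Willis about the carrier]
ring teeth: 35 + 2·27 = 89
35(ω_sun−ω_arm) = −89(ω_ring−ω_arm),  ω_ring = 0, ω_arm = 1
ω_sun = 1 − (89/35)(0−1) = 124/35
ω_out/ω_in = 124/35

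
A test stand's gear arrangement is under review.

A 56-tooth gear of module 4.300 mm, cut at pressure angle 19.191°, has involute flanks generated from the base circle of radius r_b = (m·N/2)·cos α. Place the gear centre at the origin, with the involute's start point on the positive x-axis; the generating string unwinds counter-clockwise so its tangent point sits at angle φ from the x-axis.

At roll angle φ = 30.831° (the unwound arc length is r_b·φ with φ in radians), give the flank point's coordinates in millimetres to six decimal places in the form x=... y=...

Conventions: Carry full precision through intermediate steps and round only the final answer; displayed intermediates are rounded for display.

recognized (one wheel, involute flank): single-mesh tooth geometry, m = 4.300, N = 56
pitch radius r_p = m·N/2 = 4.300·56/2 = 120.400000
base radius r_b = r_p·cos α = 120.400000·cos 19.191° = 113.709133
roll angle φ = 30.831° = 0.53810246 rad
x = r_b·(cos φ + φ·sin φ) = 128.998952
y = r_b·(sin φ − φ·cos φ) = 5.736426

x=128.998952 y=5.736426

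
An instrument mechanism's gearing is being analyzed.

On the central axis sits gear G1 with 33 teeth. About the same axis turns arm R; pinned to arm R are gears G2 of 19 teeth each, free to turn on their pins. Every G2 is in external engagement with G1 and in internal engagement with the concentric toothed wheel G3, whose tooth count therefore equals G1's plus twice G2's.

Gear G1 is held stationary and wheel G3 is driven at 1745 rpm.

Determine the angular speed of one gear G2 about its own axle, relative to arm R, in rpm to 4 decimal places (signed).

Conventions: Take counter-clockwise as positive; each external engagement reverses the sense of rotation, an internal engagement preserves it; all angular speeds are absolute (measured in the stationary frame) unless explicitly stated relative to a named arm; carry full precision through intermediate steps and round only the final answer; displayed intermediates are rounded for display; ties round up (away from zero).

recognized (axles ride arm R): planetary set, 33/19/71 teeth
normalise by the input: solve with ω_ring = 1, then scale by 1745 rpm
ring teeth: 33 + 2·19 = 71
33(ω_sun−ω_arm) = −71(ω_ring−ω_arm),  ω_sun = 0, ω_ring = 1
33(0−ω_arm) = −71(1−ω_arm)  ⇒  104·ω_arm = 71  ⇒  ω_arm = 71/104
sun–planet mesh: 33·(0−71/104) = −19·(ω_p−ω_arm)  ⇒  ω_p−ω_arm = 2343/1976
scale: ω_p−ω_arm = 2343/1976 × 1745 rpm = +2069.0967 rpm

+2069.0967 rpm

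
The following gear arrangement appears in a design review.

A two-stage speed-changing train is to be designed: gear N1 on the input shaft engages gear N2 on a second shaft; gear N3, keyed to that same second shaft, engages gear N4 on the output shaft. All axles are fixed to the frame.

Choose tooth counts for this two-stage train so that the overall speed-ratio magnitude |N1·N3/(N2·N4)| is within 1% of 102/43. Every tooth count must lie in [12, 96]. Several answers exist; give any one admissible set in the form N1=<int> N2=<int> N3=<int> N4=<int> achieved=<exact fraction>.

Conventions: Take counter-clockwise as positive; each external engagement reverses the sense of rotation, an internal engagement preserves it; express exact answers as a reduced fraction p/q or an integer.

2-stage fixed-axis compound train for ratio 102/43
target = 102/43 in lowest terms: an exact hit needs N1·N3 = k·102 and N2·N4 = k·43 for one integer k, every count in [12, 96]; additionally prefer no 1:1 stage (N1 ≠ N2, N3 ≠ N4)
k = 1…11: no 1:1-free in-range split of k·102 and k·43 into factor pairs; take k = 12
k = 12: N1·N3 = 1224 = 17·72, N2·N4 = 516 = 12·43
achieved = 17·72/(12·43) = 102/43; |achieved − target| = 0 ≤ 51/2150 ✓

N1=17 N2=12 N3=72 N4=43 achieved=102/43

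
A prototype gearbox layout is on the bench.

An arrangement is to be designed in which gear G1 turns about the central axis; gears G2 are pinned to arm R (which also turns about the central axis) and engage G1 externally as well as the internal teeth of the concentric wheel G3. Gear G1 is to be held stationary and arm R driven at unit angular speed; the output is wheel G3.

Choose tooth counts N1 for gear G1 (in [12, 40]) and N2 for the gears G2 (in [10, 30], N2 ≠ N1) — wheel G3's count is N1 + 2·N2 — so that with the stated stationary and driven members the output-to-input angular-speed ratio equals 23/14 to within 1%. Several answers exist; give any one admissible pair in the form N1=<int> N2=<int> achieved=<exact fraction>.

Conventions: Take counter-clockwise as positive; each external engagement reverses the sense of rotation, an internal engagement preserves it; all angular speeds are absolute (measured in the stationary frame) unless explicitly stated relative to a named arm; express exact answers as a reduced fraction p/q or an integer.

N1=36 N2=10 achieved=23/14

design class (target 23/14): planetary set
Willis with ω_sun = 0: ω_ring/ω_arm = (N1+N3)/N3; set equal to 23/14  ⇒  N3/N1 = 1/(23/14 − 1) = 14/9
N3 = N1 + 2·N2  ⇒  N2/N1 = (N3/N1 − 1)/2 = (14/9 − 1)/2 = 5/18
smallest multiple with N1 ≥ 12 and N2 ≥ 10: k = 2  ⇒  N1 = 2·18 = 36, N2 = 2·5 = 10 (N1 ≤ 40, N2 ≤ 30, N2 ≠ N1 ✓), N3 = 36 + 2·10 = 56
check: (N1+N3)/N3 with N1 = 36, N3 = 56 gives 23/14; |achieved − target| = 0 ≤ 23/1400 ✓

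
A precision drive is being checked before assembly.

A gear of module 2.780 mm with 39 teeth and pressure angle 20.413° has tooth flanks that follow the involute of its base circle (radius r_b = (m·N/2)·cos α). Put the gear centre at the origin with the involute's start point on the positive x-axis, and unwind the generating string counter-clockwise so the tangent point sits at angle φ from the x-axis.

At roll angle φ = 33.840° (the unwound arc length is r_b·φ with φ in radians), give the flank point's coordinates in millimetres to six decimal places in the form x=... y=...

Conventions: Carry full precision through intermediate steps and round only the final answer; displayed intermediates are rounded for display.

x=58.909159 y=3.368908

recognized (one wheel, involute flank): single-mesh tooth geometry, m = 2.780, N = 39
pitch radius r_p = m·N/2 = 2.780·39/2 = 54.210000
base radius r_b = r_p·cos α = 54.210000·cos 20.413° = 50.805768
roll angle φ = 33.840° = 0.59061942 rad
x = r_b·(cos φ + φ·sin φ) = 58.909159
y = r_b·(sin φ − φ·cos φ) = 3.368908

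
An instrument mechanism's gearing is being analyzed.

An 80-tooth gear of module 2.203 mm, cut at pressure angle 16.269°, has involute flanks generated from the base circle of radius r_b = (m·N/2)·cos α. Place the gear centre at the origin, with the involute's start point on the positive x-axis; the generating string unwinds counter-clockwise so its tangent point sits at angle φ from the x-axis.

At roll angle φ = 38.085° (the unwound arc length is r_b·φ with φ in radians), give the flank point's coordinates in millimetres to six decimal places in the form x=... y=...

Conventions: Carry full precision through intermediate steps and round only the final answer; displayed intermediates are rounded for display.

class = single-mesh tooth geometry [base-circle involute, m = 2.203, 80T]
pitch radius r_p = m·N/2 = 2.203·80/2 = 88.120000
base radius r_b = r_p·cos α = 88.120000·cos 16.269° = 84.591411
roll angle φ = 38.085° = 0.66470865 rad
x = r_b·(cos φ + φ·sin φ) = 101.265111
y = r_b·(sin φ − φ·cos φ) = 7.921137

x=101.265111 y=7.921137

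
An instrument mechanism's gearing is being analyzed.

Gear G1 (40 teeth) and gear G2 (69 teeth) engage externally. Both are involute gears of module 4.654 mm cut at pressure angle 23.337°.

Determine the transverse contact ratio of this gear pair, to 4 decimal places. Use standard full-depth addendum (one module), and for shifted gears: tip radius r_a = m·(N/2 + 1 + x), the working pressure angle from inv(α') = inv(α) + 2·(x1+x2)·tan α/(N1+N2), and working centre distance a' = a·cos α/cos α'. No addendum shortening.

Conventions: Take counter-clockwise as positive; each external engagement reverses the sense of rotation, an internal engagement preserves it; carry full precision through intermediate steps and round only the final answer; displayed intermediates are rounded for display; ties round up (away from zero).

1.6022

class = single-mesh tooth geometry [involute pair 40T × 69T, m = 4.654]
base radii: r_b1 = 85.465196, r_b2 = 147.427463
tip radii: r_a1 = 97.734000, r_a2 = 165.217000
no profile shift: α' = α, a' = a
action lengths: √(r_a1²−r_b1²) = 47.409230, √(r_a2²−r_b2²) = 74.577479
base pitch p_b = π·m·cos α = 13.424842
CR = (47.409230 + 74.577479 − 253.643000·sin 23.33700°)/13.424842 = 1.602175
contact ratio ≈ 1.6022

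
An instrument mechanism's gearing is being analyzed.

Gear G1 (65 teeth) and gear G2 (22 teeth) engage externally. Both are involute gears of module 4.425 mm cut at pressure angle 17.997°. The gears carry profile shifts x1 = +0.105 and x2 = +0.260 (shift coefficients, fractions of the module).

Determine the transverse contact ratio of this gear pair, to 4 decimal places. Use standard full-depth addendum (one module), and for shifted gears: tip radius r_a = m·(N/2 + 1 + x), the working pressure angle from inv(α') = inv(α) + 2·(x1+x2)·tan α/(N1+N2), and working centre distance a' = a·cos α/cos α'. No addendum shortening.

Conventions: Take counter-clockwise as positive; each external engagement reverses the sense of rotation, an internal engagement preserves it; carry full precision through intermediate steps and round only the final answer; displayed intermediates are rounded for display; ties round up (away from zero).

topology: single-mesh involute geometry — m = 4.425, 65T/22T pair
base radii: r_b1 = 136.776142, r_b2 = 46.293463
tip radii: r_a1 = 148.702125, r_a2 = 54.250500
inv(α') = inv(17.997°) + 2·(+0.105+0.260)·tan α/(65+22) = 0.01348076  ⇒  α' = 19.36252°
a' = a·cos α / cos α' = 192.4875·cos 17.997°/cos 19.36252° = 194.044829
action lengths: √(r_a1²−r_b1²) = 58.349027, √(r_a2²−r_b2²) = 28.284837
base pitch p_b = π·m·cos α = 13.221382
CR = (58.349027 + 28.284837 − 194.044829·sin 19.36252°)/13.221382 = 1.686621
contact ratio ≈ 1.6866

1.6866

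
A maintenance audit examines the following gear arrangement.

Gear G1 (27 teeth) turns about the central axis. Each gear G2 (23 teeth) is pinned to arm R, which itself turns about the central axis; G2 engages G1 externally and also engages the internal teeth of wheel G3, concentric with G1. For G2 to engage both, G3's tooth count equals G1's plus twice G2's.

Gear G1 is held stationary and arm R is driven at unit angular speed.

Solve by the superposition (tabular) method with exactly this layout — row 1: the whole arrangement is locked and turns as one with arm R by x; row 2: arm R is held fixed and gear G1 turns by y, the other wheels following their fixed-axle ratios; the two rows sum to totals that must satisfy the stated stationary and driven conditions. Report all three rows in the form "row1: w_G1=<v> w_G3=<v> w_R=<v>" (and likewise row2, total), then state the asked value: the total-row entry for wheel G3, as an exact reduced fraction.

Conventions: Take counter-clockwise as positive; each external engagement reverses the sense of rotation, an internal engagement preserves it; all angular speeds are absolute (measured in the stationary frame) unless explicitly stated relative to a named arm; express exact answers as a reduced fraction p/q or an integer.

planetary set (27T centre, 23T on arm, 73T internal) — Willis relation
row 1 (train locked, turned with arm): all members turn x
row 2: sun turns y, ring = −(27/73)·y, arm 0
boundary: total ω_sun = x + y = 0 and total ω_arm = x = 1  ⇒  y = -1, x = 1
row 2 ring = −(27/73)·(-1) = 27/73
totals (row 1 + row 2): sun 1 + (-1) = 0, ring 1 + 27/73 = 100/73, arm 1 + 0 = 1
asked cell (total, ring) = 100/73

row1: w_G1=1 w_G3=1 w_R=1
row2: w_G1=-1 w_G3=27/73 w_R=0
total: w_G1=0 w_G3=100/73 w_R=1
asked value: 100/73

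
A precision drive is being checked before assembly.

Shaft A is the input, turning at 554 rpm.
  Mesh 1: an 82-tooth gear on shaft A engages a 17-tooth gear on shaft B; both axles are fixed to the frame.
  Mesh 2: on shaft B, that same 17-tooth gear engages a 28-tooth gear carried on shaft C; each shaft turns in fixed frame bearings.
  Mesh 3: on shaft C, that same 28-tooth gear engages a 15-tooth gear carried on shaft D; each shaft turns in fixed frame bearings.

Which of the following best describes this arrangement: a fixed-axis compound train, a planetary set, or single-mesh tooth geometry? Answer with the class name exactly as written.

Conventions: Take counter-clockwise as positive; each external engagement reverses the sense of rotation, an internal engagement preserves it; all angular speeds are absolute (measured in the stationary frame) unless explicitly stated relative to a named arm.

fixed-axis compound train

class = fixed-axis compound train [3 meshes; 3 ratios multiply, 3 sense flips]
classification: fixed-axis compound train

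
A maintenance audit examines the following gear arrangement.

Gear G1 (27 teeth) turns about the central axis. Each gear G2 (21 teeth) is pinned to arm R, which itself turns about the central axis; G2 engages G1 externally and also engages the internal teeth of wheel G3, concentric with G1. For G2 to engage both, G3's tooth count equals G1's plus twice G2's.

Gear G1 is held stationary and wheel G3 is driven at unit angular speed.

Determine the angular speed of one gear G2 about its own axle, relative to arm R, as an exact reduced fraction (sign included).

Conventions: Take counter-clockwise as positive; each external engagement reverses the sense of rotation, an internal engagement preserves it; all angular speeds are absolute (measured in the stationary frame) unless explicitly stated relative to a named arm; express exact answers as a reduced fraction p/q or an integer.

207/224

recognized (axles ride arm R): planetary set, 27/21/69 teeth
ring teeth: 27 + 2·21 = 69
27(ω_sun−ω_arm) = −69(ω_ring−ω_arm),  ω_sun = 0, ω_ring = 1
27(0−ω_arm) = −69(1−ω_arm)  ⇒  96·ω_arm = 69  ⇒  ω_arm = 23/32
sun–planet mesh: 27·(0−23/32) = −21·(ω_p−ω_arm)  ⇒  ω_p−ω_arm = 207/224
exact speed ratio = 207/224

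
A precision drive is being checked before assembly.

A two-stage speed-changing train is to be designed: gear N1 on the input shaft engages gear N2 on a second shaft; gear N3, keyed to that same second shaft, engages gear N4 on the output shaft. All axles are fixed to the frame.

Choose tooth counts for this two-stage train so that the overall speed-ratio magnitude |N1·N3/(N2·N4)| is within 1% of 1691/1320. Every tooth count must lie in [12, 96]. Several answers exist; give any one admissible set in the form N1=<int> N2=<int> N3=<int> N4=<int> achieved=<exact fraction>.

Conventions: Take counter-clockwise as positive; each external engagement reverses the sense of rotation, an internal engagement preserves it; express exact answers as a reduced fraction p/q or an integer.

N1=19 N2=15 N3=89 N4=88 achieved=1691/1320

2-stage fixed-axis compound train for ratio 1691/1320
target = 1691/1320 in lowest terms: an exact hit needs N1·N3 = k·1691 and N2·N4 = k·1320 for one integer k, every count in [12, 96]; additionally prefer no 1:1 stage (N1 ≠ N2, N3 ≠ N4)
k = 1: N1·N3 = 1691 = 19·89, N2·N4 = 1320 = 15·88
achieved = 19·89/(15·88) = 1691/1320; |achieved − target| = 0 ≤ 1691/132000 ✓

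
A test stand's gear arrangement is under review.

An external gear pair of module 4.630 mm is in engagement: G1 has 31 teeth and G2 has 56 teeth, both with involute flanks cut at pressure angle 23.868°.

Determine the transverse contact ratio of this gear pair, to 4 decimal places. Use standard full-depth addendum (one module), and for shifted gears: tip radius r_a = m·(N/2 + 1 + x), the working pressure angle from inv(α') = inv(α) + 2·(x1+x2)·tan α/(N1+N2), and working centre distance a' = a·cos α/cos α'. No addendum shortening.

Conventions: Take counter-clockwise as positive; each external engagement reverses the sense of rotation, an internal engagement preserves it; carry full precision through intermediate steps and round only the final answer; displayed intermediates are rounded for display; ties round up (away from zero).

class = single-mesh tooth geometry [involute pair 31T × 56T, m = 4.630]
base radii: r_b1 = 65.627663, r_b2 = 118.553198
tip radii: r_a1 = 76.395000, r_a2 = 134.270000
no profile shift: α' = α, a' = a
action lengths: √(r_a1²−r_b1²) = 39.105061, √(r_a2²−r_b2²) = 63.036276
base pitch p_b = π·m·cos α = 13.301638
CR = (39.105061 + 63.036276 − 201.405000·sin 23.86800°)/13.301638 = 1.552188
contact ratio ≈ 1.5522

1.5522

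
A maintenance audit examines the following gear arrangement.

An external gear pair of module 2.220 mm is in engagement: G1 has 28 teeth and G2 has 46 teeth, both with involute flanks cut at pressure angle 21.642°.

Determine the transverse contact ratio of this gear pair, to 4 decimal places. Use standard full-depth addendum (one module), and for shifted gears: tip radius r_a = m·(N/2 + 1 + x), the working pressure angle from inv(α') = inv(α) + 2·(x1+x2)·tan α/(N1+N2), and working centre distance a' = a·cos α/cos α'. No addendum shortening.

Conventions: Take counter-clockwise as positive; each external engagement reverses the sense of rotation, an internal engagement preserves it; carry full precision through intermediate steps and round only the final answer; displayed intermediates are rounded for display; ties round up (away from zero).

1.6168

class = single-mesh tooth geometry [involute pair 28T × 46T, m = 2.220]
base radii: r_b1 = 28.889058, r_b2 = 47.460596
tip radii: r_a1 = 33.300000, r_a2 = 53.280000
no profile shift: α' = α, a' = a
action lengths: √(r_a1²−r_b1²) = 16.562376, √(r_a2²−r_b2²) = 24.212605
base pitch p_b = π·m·cos α = 6.482690
CR = (16.562376 + 24.212605 − 82.140000·sin 21.64200°)/6.482690 = 1.616806
contact ratio ≈ 1.6168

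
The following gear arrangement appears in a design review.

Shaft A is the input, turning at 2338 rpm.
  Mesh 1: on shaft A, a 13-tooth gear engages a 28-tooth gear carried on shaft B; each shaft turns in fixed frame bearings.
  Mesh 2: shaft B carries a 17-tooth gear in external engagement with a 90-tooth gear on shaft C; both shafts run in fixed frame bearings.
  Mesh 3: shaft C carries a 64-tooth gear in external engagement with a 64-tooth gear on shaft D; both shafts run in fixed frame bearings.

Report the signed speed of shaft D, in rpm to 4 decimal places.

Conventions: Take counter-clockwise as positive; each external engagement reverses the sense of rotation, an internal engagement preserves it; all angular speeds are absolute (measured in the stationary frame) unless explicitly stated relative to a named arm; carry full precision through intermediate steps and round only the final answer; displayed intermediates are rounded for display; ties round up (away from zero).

class = fixed-axis compound train [3 meshes; 3 ratios multiply, 3 sense flips]
mesh 1 [13T→28T]: ω = 2338.0000×13/28 = 1085.5000 rpm, sense flips to −
mesh 2 [17T→90T]: ω = 1085.5000×17/90 = 205.0389 rpm, sense flips to +
mesh 3 [64T→64T]: ω = 205.0389×64/64 = 205.0389 rpm, sense flips to −
signed output speed = -205.0389 rpm

-205.0389 rpm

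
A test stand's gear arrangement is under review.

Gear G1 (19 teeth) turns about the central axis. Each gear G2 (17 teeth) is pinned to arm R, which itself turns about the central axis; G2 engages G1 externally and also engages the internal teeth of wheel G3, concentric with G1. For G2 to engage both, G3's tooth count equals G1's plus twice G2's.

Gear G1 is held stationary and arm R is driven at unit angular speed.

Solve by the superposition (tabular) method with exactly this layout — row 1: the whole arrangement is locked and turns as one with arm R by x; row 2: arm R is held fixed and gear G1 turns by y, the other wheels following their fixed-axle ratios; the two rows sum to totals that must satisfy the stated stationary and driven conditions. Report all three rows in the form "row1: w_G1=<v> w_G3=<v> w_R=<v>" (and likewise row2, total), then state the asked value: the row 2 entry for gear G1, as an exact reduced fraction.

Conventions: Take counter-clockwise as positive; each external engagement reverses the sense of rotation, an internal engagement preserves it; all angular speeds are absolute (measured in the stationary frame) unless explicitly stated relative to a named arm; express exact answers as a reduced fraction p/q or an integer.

recognized (axles ride arm R): planetary set, 19/17/53 teeth
superposition row 1 [locked train]: every member turns x
superposition row 2 [arm held]: sun y, ring −(19/53)·y, arm 0
boundary: total ω_sun = x + y = 0 and total ω_arm = x = 1  ⇒  y = -1, x = 1
row 2 ring = −(19/53)·(-1) = 19/53
totals (row 1 + row 2): sun 1 + (-1) = 0, ring 1 + 19/53 = 72/53, arm 1 + 0 = 1
asked cell (row2, sun) = -1

row1: w_G1=1 w_G3=1 w_R=1
row2: w_G1=-1 w_G3=19/53 w_R=0
total: w_G1=0 w_G3=72/53 w_R=1
asked value: -1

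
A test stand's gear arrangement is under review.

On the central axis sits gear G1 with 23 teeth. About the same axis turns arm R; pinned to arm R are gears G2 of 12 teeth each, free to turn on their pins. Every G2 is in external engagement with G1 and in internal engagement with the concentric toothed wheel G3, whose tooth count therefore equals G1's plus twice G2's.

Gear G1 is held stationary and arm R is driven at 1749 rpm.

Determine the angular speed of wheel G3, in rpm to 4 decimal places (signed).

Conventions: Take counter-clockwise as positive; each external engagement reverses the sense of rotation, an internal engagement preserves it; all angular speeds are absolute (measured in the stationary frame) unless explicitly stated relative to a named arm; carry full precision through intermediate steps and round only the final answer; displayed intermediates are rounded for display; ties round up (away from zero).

+2604.8936 rpm

topology: planetary set — G1 23T / G2 12T / G3 47T, arm = carrier (Willis)
normalise by the input: solve with ω_arm = 1, then scale by 1749 rpm
ring teeth: 23 + 2·12 = 47
23(ω_sun−ω_arm) = −47(ω_ring−ω_arm),  ω_sun = 0, ω_arm = 1
ω_ring = 1 − (23/47)(0−1) = 70/47
scale: ω_ring = 70/47 × 1749 rpm = +2604.8936 rpm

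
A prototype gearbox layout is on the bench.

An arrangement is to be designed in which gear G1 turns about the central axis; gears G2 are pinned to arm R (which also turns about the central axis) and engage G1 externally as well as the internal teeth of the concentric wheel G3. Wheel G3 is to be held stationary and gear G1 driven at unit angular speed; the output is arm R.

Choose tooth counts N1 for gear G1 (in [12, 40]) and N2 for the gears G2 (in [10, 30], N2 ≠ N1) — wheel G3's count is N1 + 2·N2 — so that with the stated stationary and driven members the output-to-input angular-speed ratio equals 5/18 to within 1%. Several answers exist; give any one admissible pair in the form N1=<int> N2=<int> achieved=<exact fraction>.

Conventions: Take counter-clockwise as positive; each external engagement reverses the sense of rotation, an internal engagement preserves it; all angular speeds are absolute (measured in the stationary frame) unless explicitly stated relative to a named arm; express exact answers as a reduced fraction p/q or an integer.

topology: planetary set — design target 5/18, arm = carrier (Willis)
Willis with ω_ring = 0: ω_arm/ω_sun = N1/(N1+N3); set equal to 5/18  ⇒  N3/N1 = 1/(5/18) − 1 = 13/5
N3 = N1 + 2·N2  ⇒  N2/N1 = (N3/N1 − 1)/2 = (13/5 − 1)/2 = 4/5
smallest multiple with N1 ≥ 12 and N2 ≥ 10: k = 3  ⇒  N1 = 3·5 = 15, N2 = 3·4 = 12 (N1 ≤ 40, N2 ≤ 30, N2 ≠ N1 ✓), N3 = 15 + 2·12 = 39
check: N1/(N1+N3) with N1 = 15, N3 = 39 gives 5/18; |achieved − target| = 0 ≤ 1/360 ✓

N1=15 N2=12 achieved=5/18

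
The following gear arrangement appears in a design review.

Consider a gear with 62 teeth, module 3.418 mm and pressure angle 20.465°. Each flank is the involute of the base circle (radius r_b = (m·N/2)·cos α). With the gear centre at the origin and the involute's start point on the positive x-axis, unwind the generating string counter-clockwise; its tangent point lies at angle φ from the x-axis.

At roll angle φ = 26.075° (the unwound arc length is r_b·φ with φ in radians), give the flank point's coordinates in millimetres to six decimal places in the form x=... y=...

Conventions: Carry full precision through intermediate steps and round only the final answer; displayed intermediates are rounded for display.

recognized (one wheel, involute flank): single-mesh tooth geometry, m = 3.418, N = 62
pitch radius r_p = m·N/2 = 3.418·62/2 = 105.958000
base radius r_b = r_p·cos α = 105.958000·cos 20.465° = 99.270561
roll angle φ = 26.075° = 0.45509460 rad
x = r_b·(cos φ + φ·sin φ) = 109.024395
y = r_b·(sin φ − φ·cos φ) = 3.054800

x=109.024395 y=3.054800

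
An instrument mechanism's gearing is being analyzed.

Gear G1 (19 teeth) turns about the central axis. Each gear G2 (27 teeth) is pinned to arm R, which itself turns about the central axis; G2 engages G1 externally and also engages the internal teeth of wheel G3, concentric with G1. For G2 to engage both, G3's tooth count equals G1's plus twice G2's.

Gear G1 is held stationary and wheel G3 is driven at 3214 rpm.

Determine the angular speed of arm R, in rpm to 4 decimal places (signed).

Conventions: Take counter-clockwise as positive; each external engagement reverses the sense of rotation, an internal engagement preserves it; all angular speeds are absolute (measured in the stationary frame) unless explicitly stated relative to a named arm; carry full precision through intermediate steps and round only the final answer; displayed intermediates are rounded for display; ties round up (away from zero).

+2550.2391 rpm

class = planetary set [G3 = 19+2·27 = 73; Willis about the carrier]
normalise by the input: solve with ω_ring = 1, then scale by 3214 rpm
ring teeth: 19 + 2·27 = 73
19(ω_sun−ω_arm) = −73(ω_ring−ω_arm),  ω_sun = 0, ω_ring = 1
19(0−ω_arm) = −73(1−ω_arm)  ⇒  92·ω_arm = 73  ⇒  ω_arm = 73/92
scale: ω_arm = 73/92 × 3214 rpm = +2550.2391 rpm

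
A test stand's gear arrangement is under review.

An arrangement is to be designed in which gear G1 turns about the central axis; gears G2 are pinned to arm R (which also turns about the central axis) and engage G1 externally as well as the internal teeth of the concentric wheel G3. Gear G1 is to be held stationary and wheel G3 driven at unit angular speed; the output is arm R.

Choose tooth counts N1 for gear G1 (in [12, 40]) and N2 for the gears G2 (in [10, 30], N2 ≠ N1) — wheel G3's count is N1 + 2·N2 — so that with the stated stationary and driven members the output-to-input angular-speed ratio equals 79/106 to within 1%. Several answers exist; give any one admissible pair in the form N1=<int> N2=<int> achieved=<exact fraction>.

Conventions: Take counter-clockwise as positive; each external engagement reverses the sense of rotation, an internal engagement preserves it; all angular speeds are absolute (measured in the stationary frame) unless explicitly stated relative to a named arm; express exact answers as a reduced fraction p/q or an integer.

N1=27 N2=26 achieved=79/106

topology: planetary set — design target 79/106, arm = carrier (Willis)
Willis with ω_sun = 0: ω_arm/ω_ring = N3/(N1+N3); set equal to 79/106  ⇒  N3/N1 = (79/106)/(1 − 79/106) = 79/27
N3 = N1 + 2·N2  ⇒  N2/N1 = (N3/N1 − 1)/2 = (79/27 − 1)/2 = 26/27
smallest multiple with N1 ≥ 12 and N2 ≥ 10: k = 1  ⇒  N1 = 1·27 = 27, N2 = 1·26 = 26 (N1 ≤ 40, N2 ≤ 30, N2 ≠ N1 ✓), N3 = 27 + 2·26 = 79
check: N3/(N1+N3) with N1 = 27, N3 = 79 gives 79/106; |achieved − target| = 0 ≤ 79/10600 ✓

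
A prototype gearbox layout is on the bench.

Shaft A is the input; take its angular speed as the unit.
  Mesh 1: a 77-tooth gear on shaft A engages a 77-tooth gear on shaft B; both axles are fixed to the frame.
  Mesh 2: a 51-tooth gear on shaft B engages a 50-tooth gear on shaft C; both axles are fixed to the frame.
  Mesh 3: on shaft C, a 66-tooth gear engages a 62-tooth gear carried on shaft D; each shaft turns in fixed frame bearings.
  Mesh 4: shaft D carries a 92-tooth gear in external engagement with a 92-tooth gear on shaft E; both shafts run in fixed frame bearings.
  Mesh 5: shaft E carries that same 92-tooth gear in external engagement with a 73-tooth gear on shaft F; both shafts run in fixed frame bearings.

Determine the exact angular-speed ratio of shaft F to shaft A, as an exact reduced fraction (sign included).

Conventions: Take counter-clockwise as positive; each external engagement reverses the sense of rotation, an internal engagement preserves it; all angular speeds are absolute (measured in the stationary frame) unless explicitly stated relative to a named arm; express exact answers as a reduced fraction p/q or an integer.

class = fixed-axis compound train [5 meshes; 5 ratios multiply, 5 sense flips]
mesh 1 [77T→77T]: running ratio 1, sense −
mesh 2 [51T→50T]: running ratio 51/50, sense +
mesh 3 [66T→62T]: running ratio 1683/1550, sense −
mesh 4 [92T→92T]: running ratio 1683/1550, sense +
mesh 5 [92T→73T]: running ratio 77418/56575, sense −
ω_out/ω_in = -77418/56575

-77418/56575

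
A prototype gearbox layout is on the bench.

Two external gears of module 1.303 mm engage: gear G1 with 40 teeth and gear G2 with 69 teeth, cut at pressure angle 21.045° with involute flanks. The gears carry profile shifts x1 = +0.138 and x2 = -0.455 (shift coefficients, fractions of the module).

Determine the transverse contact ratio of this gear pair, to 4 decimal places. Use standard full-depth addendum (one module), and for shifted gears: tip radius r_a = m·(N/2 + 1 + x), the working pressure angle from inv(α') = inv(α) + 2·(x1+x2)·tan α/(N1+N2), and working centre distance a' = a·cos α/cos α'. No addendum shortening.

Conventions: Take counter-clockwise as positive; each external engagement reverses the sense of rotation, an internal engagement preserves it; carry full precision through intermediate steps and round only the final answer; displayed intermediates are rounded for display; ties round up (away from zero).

1.7404

single-mesh involute tooth geometry (40T engaging 69T at module 1.303)
base radii: r_b1 = 24.321764, r_b2 = 41.955042
tip radii: r_a1 = 27.542814, r_a2 = 45.663635
inv(α') = inv(21.045°) + 2·(+0.138-0.455)·tan α/(40+69) = 0.01522290  ⇒  α' = 20.13674°
a' = a·cos α / cos α' = 71.0135·cos 21.045°/cos 20.13674° = 70.591824
action lengths: √(r_a1²−r_b1²) = 12.925108, √(r_a2²−r_b2²) = 18.026148
base pitch p_b = π·m·cos α = 3.820454
CR = (12.925108 + 18.026148 − 70.591824·sin 20.13674°)/3.820454 = 1.740418
contact ratio ≈ 1.7404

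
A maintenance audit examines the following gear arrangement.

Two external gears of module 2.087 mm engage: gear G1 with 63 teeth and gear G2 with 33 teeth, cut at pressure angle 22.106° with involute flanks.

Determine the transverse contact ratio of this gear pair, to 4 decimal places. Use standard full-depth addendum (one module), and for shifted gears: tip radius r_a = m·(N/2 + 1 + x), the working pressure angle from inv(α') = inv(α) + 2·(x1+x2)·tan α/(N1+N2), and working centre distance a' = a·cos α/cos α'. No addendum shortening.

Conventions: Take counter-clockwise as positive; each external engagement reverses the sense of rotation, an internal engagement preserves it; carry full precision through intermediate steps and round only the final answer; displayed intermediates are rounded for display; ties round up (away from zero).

class = single-mesh tooth geometry [involute pair 63T × 33T, m = 2.087]
base radii: r_b1 = 60.907865, r_b2 = 31.904120
tip radii: r_a1 = 67.827500, r_a2 = 36.522500
no profile shift: α' = α, a' = a
action lengths: √(r_a1²−r_b1²) = 29.846302, √(r_a2²−r_b2²) = 17.776955
base pitch p_b = π·m·cos α = 6.074530
CR = (29.846302 + 17.776955 − 100.176000·sin 22.10600°)/6.074530 = 1.633854
contact ratio ≈ 1.6339

1.6339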